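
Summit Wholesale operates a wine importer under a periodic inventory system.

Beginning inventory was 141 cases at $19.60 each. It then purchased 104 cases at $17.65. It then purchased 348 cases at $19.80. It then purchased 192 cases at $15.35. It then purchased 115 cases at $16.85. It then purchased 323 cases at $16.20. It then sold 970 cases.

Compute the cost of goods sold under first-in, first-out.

COGS = $17,508.55

Sale 1 (970) [FIFO — oldest first]: 141 @ $19.60 + 104 @ $17.65 + 348 @ $19.80 + 192 @ $15.35 + 115 @ $16.85 + 70 @ $16.20 = $17,508.55
Ending inventory: 253 @ $16.20 = $4,098.60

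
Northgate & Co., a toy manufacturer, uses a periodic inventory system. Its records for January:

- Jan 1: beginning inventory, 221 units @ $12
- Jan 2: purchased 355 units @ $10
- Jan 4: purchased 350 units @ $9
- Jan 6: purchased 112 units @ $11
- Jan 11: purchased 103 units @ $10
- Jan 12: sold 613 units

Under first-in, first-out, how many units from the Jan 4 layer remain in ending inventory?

Jan 12, 613 sold [FIFO — oldest first]: 221 @ $12 + 355 @ $10 + 37 @ $9 = $6,535
Ending inventory: 313 @ $9 + 112 @ $11 + 103 @ $10 = $5,079
Check: goods available $11,614 = COGS $6,535 + ending $5,079

313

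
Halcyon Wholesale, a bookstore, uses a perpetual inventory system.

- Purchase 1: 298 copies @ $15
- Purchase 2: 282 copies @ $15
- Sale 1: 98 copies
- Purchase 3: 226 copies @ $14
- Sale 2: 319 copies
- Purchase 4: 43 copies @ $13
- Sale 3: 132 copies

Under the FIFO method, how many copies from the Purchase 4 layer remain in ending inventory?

43

Sale 1 (98) [FIFO — oldest first]: 98 @ $15 = $1,470
Sale 2 (319) [FIFO — oldest first]: 200 @ $15 + 119 @ $15 = $4,785
Sale 3 (132) [FIFO — oldest first]: 132 @ $15 = $1,980
Total COGS = $1,470 + $4,785 + $1,980 = $8,235
Ending inventory: 31 @ $15 + 226 @ $14 + 43 @ $13 = $4,188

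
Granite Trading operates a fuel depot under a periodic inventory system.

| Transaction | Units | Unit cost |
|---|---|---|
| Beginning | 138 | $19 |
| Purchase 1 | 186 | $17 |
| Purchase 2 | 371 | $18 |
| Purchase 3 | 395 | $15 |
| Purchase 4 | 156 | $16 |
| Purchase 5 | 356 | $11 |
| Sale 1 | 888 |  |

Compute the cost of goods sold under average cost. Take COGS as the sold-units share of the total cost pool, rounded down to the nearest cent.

COGS = $13,746.26

Sale 1, sell 888: 888/1602 × $24,799.00 → $13,746.26
Ending inventory (cost pool remaining) = $11,052.74
Check: goods available $24,799.00 = COGS $13,746.26 + ending $11,052.74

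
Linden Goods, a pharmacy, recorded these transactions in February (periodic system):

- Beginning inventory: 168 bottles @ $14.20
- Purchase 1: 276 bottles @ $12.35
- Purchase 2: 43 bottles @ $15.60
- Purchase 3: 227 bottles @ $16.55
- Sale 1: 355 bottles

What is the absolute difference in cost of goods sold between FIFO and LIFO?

FIFO COGS: 168 @ $14.20 + 187 @ $12.35 = $4,695.05
LIFO COGS: 227 @ $16.55 + 43 @ $15.60 + 85 @ $12.35 = $5,477.40
Difference = |$4,695.05 − $5,477.40| = $782.35

$782.35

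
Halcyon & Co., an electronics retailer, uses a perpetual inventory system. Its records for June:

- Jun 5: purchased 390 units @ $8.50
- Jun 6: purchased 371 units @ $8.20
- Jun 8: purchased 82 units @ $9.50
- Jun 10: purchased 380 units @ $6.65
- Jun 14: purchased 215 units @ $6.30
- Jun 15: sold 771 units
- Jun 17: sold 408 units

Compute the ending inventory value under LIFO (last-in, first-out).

Ending inventory = $2,201.50

Jun 15, 771 sold [LIFO — newest first]: 215 @ $6.30 + 380 @ $6.65 + 82 @ $9.50 + 94 @ $8.20 = $5,431.30
Jun 17, 408 sold [LIFO — newest first]: 277 @ $8.20 + 131 @ $8.50 = $3,384.90
Total COGS = $5,431.30 + $3,384.90 = $8,816.20
Ending inventory: 259 @ $8.50 = $2,201.50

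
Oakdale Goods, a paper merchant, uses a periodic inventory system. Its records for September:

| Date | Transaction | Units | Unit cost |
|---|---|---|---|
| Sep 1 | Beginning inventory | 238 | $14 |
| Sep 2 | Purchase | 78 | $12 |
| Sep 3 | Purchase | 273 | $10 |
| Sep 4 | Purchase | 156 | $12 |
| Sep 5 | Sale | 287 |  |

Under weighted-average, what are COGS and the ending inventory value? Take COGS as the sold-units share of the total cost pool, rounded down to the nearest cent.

Sep 5, sell 287: 287/745 × $8,870.00 → $3,417.03
Ending inventory (cost pool remaining) = $5,452.97
Check: goods available $8,870.00 = COGS $3,417.03 + ending $5,452.97

COGS = $3,417.03; ending inventory = $5,452.97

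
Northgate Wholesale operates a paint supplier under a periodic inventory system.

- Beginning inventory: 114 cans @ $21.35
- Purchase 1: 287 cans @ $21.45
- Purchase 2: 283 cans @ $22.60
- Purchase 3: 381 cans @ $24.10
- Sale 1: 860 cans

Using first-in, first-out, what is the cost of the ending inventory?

Ending inventory = $4,940.50

Sale 1 (860) [FIFO — oldest first]: 114 @ $21.35 + 287 @ $21.45 + 283 @ $22.60 + 176 @ $24.10 = $19,227.45
Ending inventory: 205 @ $24.10 = $4,940.50
Check: goods available $24,167.95 = COGS $19,227.45 + ending $4,940.50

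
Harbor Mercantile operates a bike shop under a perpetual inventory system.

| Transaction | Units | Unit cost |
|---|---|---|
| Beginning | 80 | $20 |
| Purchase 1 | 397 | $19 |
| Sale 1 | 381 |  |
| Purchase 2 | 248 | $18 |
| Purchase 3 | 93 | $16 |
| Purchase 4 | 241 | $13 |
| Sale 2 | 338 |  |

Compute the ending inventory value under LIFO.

Sale 1 (381) [LIFO — newest first]: 381 @ $19 = $7,239
Sale 2 (338) [LIFO — newest first]: 241 @ $13 + 93 @ $16 + 4 @ $18 = $4,693
Total COGS = $7,239 + $4,693 = $11,932
Ending inventory: 80 @ $20 + 16 @ $19 + 244 @ $18 = $6,296

Ending inventory = $6,296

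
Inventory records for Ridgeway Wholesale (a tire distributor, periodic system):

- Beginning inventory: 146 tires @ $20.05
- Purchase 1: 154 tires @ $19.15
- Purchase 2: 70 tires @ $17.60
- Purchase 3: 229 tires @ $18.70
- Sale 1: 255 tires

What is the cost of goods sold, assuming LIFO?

COGS = $4,739.90

Sale 1 (255) [LIFO — newest first]: 229 @ $18.70 + 26 @ $17.60 = $4,739.90
Ending inventory: 146 @ $20.05 + 154 @ $19.15 + 44 @ $17.60 = $6,650.80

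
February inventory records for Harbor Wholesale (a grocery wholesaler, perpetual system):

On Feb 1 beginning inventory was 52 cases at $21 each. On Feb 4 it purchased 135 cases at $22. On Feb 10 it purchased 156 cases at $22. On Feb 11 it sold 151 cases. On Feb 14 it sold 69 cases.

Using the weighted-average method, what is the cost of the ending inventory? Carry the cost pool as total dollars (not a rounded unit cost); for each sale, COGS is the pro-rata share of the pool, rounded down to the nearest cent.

After Feb 1: 52 on hand, pool $1,092.00 (≈ $21.0000 each)
After Feb 4: 187 on hand, pool $4,062.00 (≈ $21.7219 each)
After Feb 10: 343 on hand, pool $7,494.00 (≈ $21.8484 each)
Feb 11, sell 151: 151/343 × $7,494.00 → $3,299.10
Feb 14, sell 69: 69/192 × $4,194.90 → $1,507.54
Total COGS = $3,299.10 + $1,507.54 = $4,806.64
Ending inventory (cost pool remaining) = $2,687.36
Check: goods available $7,494.00 = COGS $4,806.64 + ending $2,687.36

Ending inventory = $2,687.36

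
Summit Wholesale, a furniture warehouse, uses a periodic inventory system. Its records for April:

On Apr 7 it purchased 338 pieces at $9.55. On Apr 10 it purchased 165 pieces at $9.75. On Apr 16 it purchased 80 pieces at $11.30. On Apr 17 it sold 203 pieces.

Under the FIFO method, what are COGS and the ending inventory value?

Apr 17, 203 sold [FIFO — oldest first]: 203 @ $9.55 = $1,938.65
Ending inventory: 135 @ $9.55 + 165 @ $9.75 + 80 @ $11.30 = $3,802.00
Check: goods available $5,740.65 = COGS $1,938.65 + ending $3,802.00

COGS = $1,938.65; ending inventory = $3,802.00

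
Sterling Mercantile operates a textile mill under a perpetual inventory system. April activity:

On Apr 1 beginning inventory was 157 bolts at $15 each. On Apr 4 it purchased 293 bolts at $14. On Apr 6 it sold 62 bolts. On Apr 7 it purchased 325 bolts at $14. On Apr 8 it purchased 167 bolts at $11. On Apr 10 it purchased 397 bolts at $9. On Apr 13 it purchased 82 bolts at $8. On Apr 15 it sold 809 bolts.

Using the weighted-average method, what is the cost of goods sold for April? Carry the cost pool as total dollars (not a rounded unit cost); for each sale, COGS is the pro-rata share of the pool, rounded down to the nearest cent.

COGS = $10,523.43

After Apr 1: 157 on hand, pool $2,355.00 (≈ $15.0000 each)
After Apr 4: 450 on hand, pool $6,457.00 (≈ $14.3489 each)
Apr 6, sell 62: 62/450 × $6,457.00 → $889.63
After Apr 7: 713 on hand, pool $10,117.37 (≈ $14.1899 each)
After Apr 8: 880 on hand, pool $11,954.37 (≈ $13.5845 each)
After Apr 10: 1277 on hand, pool $15,527.37 (≈ $12.1593 each)
After Apr 13: 1359 on hand, pool $16,183.37 (≈ $11.9083 each)
Apr 15, sell 809: 809/1359 × $16,183.37 → $9,633.80
Total COGS = $889.63 + $9,633.80 = $10,523.43
Ending inventory (cost pool remaining) = $6,549.57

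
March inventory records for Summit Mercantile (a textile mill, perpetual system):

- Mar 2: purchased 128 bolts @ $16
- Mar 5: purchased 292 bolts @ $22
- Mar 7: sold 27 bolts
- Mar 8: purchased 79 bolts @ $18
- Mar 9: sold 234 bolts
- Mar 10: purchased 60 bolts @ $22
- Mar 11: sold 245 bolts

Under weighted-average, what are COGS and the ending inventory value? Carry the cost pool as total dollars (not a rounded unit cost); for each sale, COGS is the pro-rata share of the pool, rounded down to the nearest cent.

COGS = $10,140.78; ending inventory = $1,073.22

After Mar 2: 128 on hand, pool $2,048.00 (≈ $16.0000 each)
After Mar 5: 420 on hand, pool $8,472.00 (≈ $20.1714 each)
Mar 7, sell 27: 27/420 × $8,472.00 → $544.62
After Mar 8: 472 on hand, pool $9,349.38 (≈ $19.8080 each)
Mar 9, sell 234: 234/472 × $9,349.38 → $4,635.07
After Mar 10: 298 on hand, pool $6,034.31 (≈ $20.2494 each)
Mar 11, sell 245: 245/298 × $6,034.31 → $4,961.09
Total COGS = $544.62 + $4,635.07 + $4,961.09 = $10,140.78
Ending inventory (cost pool remaining) = $1,073.22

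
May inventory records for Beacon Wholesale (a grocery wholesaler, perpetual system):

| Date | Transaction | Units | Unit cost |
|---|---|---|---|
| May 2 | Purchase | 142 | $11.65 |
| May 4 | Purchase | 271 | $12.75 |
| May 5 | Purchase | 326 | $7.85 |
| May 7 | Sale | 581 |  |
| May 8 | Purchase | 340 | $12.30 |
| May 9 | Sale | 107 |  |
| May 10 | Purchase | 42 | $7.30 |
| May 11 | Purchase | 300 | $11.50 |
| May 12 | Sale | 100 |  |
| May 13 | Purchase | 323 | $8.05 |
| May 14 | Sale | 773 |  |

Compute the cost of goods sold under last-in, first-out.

May 7, 581 sold [LIFO — newest first]: 326 @ $7.85 + 255 @ $12.75 = $5,810.35
May 9, 107 sold [LIFO — newest first]: 107 @ $12.30 = $1,316.10
May 12, 100 sold [LIFO — newest first]: 100 @ $11.50 = $1,150.00
May 14, 773 sold [LIFO — newest first]: 323 @ $8.05 + 200 @ $11.50 + 42 @ $7.30 + 208 @ $12.30 = $7,765.15
Total COGS = $5,810.35 + $1,316.10 + $1,150.00 + $7,765.15 = $16,041.60
Ending inventory: 142 @ $11.65 + 16 @ $12.75 + 25 @ $12.30 = $2,165.80

COGS = $16,041.60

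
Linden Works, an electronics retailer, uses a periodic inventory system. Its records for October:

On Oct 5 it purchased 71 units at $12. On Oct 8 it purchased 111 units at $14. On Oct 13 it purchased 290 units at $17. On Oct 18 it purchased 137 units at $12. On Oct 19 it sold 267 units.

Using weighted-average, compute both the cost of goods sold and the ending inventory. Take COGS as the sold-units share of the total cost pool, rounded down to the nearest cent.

Oct 19, sell 267: 267/609 × $8,980.00 → $3,937.04
Ending inventory (cost pool remaining) = $5,042.96

COGS = $3,937.04; ending inventory = $5,042.96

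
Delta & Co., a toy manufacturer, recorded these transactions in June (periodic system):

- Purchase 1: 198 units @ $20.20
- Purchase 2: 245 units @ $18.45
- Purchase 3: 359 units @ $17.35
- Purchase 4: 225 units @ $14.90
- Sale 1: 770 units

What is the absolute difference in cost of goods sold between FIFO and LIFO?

$1,180.45

FIFO COGS: 198 @ $20.20 + 245 @ $18.45 + 327 @ $17.35 = $14,193.30
LIFO COGS: 225 @ $14.90 + 359 @ $17.35 + 186 @ $18.45 = $13,012.85
Difference = |$14,193.30 − $13,012.85| = $1,180.45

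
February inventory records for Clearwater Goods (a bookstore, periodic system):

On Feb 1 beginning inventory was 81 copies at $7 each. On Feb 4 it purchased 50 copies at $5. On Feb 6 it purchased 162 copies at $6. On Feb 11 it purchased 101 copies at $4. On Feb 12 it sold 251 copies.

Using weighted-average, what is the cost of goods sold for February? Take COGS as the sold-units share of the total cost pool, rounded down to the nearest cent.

Feb 12, sell 251: 251/394 × $2,193.00 → $1,397.06
Ending inventory (cost pool remaining) = $795.94
Check: goods available $2,193.00 = COGS $1,397.06 + ending $795.94

COGS = $1,397.06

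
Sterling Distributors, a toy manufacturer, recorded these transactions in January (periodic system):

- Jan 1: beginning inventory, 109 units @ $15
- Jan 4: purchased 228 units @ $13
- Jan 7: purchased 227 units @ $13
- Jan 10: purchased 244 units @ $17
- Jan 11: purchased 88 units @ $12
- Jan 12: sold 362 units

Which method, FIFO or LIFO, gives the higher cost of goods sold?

FIFO COGS: 109 @ $15 + 228 @ $13 + 25 @ $13 = $4,924
LIFO COGS: 88 @ $12 + 244 @ $17 + 30 @ $13 = $5,594

LIFO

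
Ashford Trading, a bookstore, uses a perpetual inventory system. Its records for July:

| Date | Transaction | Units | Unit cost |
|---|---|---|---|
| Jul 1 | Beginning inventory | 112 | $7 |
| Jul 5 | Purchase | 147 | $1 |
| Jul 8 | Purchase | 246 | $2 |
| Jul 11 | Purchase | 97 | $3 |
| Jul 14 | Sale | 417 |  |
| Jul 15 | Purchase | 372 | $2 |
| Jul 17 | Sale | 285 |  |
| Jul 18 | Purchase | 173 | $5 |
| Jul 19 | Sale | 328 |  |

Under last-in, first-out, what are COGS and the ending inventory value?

COGS = $2,534; ending inventory = $789

Jul 14, 417 sold [LIFO — newest first]: 97 @ $3 + 246 @ $2 + 74 @ $1 = $857
Jul 17, 285 sold [LIFO — newest first]: 285 @ $2 = $570
Jul 19, 328 sold [LIFO — newest first]: 173 @ $5 + 87 @ $2 + 68 @ $1 = $1,107
Total COGS = $857 + $570 + $1,107 = $2,534
Ending inventory: 112 @ $7 + 5 @ $1 = $789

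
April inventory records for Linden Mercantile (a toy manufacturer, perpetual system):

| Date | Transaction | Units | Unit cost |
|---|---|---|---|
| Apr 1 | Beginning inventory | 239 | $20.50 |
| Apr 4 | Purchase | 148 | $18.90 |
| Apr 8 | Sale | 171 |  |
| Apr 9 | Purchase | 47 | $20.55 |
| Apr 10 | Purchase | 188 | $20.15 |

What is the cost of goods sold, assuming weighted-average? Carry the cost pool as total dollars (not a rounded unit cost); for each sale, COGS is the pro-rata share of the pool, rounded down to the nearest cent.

COGS = $3,400.86

After Apr 1: 239 on hand, pool $4,899.50 (≈ $20.5000 each)
After Apr 4: 387 on hand, pool $7,696.70 (≈ $19.8881 each)
Apr 8, sell 171: 171/387 × $7,696.70 → $3,400.86
After Apr 9: 263 on hand, pool $5,261.69 (≈ $20.0064 each)
After Apr 10: 451 on hand, pool $9,049.89 (≈ $20.0663 each)
Ending inventory (cost pool remaining) = $9,049.89
Check: goods available $12,450.75 = COGS $3,400.86 + ending $9,049.89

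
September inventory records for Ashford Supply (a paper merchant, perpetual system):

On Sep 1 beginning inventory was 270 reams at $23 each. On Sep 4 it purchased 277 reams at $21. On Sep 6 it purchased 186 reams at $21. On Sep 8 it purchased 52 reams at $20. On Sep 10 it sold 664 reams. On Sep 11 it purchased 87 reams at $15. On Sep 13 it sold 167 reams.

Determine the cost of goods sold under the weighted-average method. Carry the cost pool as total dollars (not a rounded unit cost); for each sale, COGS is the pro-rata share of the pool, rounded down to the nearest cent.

After Sep 1: 270 on hand, pool $6,210.00 (≈ $23.0000 each)
After Sep 4: 547 on hand, pool $12,027.00 (≈ $21.9872 each)
After Sep 6: 733 on hand, pool $15,933.00 (≈ $21.7367 each)
After Sep 8: 785 on hand, pool $16,973.00 (≈ $21.6217 each)
Sep 10, sell 664: 664/785 × $16,973.00 → $14,356.77
After Sep 11: 208 on hand, pool $3,921.23 (≈ $18.8521 each)
Sep 13, sell 167: 167/208 × $3,921.23 → $3,148.29
Total COGS = $14,356.77 + $3,148.29 = $17,505.06
Ending inventory (cost pool remaining) = $772.94
Check: goods available $18,278.00 = COGS $17,505.06 + ending $772.94

COGS = $17,505.06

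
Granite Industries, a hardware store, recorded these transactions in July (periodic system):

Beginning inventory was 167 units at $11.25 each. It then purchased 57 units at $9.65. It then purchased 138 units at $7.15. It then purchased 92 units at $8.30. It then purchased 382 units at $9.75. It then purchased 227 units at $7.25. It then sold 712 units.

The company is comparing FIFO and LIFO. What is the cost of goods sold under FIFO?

COGS = $6,694.60

FIFO COGS: 167 @ $11.25 + 57 @ $9.65 + 138 @ $7.15 + 92 @ $8.30 + 258 @ $9.75 = $6,694.60
LIFO COGS: 227 @ $7.25 + 382 @ $9.75 + 92 @ $8.30 + 11 @ $7.15 = $6,212.50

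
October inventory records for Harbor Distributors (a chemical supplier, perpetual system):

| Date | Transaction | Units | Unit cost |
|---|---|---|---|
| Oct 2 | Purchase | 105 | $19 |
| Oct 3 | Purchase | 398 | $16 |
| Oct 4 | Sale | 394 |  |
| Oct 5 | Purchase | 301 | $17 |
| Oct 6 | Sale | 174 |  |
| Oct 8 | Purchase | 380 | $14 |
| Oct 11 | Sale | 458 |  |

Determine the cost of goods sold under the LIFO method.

COGS = $15,908

Oct 4, 394 sold [LIFO — newest first]: 394 @ $16 = $6,304
Oct 6, 174 sold [LIFO — newest first]: 174 @ $17 = $2,958
Oct 11, 458 sold [LIFO — newest first]: 380 @ $14 + 78 @ $17 = $6,646
Total COGS = $6,304 + $2,958 + $6,646 = $15,908
Ending inventory: 105 @ $19 + 4 @ $16 + 49 @ $17 = $2,892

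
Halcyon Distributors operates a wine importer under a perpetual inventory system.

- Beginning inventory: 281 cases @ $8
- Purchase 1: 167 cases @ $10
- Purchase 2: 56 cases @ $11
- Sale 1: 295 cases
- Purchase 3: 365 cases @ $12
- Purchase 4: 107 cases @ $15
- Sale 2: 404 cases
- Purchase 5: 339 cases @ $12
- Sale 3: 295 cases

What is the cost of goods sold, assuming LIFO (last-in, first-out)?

COGS = $11,571

Sale 1 (295) [LIFO — newest first]: 56 @ $11 + 167 @ $10 + 72 @ $8 = $2,862
Sale 2 (404) [LIFO — newest first]: 107 @ $15 + 297 @ $12 = $5,169
Sale 3 (295) [LIFO — newest first]: 295 @ $12 = $3,540
Total COGS = $2,862 + $5,169 + $3,540 = $11,571
Ending inventory: 209 @ $8 + 68 @ $12 + 44 @ $12 = $3,016
Check: goods available $14,587 = COGS $11,571 + ending $3,016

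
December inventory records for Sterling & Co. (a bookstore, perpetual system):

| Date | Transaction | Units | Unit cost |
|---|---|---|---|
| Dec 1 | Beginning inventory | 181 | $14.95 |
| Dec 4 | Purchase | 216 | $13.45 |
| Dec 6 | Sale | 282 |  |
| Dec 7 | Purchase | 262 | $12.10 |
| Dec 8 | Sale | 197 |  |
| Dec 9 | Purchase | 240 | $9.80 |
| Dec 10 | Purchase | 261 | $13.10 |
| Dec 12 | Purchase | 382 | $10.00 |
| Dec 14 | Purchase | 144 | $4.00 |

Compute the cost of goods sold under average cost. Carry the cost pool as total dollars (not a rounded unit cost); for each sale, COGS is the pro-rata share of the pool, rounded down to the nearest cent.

After Dec 1: 181 on hand, pool $2,705.95 (≈ $14.9500 each)
After Dec 4: 397 on hand, pool $5,611.15 (≈ $14.1339 each)
Dec 6, sell 282: 282/397 × $5,611.15 → $3,985.75
After Dec 7: 377 on hand, pool $4,795.60 (≈ $12.7204 each)
Dec 8, sell 197: 197/377 × $4,795.60 → $2,505.92
After Dec 9: 420 on hand, pool $4,641.68 (≈ $11.0516 each)
After Dec 10: 681 on hand, pool $8,060.78 (≈ $11.8367 each)
After Dec 12: 1063 on hand, pool $11,880.78 (≈ $11.1767 each)
After Dec 14: 1207 on hand, pool $12,456.78 (≈ $10.3204 each)
Total COGS = $3,985.75 + $2,505.92 = $6,491.67
Ending inventory (cost pool remaining) = $12,456.78

COGS = $6,491.67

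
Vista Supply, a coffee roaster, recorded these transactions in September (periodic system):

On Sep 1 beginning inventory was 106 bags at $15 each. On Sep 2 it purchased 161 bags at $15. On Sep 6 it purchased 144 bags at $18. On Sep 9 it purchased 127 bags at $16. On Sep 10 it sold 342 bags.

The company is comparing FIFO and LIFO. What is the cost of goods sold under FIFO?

COGS = $5,355

FIFO COGS: 106 @ $15 + 161 @ $15 + 75 @ $18 = $5,355
LIFO COGS: 127 @ $16 + 144 @ $18 + 71 @ $15 = $5,689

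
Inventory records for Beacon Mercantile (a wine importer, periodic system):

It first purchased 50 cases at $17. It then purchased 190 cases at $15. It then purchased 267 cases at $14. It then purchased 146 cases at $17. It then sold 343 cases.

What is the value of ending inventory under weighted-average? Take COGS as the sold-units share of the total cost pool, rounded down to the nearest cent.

Ending inventory = $4,709.35

Sale 1, sell 343: 343/653 × $9,920.00 → $5,210.65
Ending inventory (cost pool remaining) = $4,709.35
Check: goods available $9,920.00 = COGS $5,210.65 + ending $4,709.35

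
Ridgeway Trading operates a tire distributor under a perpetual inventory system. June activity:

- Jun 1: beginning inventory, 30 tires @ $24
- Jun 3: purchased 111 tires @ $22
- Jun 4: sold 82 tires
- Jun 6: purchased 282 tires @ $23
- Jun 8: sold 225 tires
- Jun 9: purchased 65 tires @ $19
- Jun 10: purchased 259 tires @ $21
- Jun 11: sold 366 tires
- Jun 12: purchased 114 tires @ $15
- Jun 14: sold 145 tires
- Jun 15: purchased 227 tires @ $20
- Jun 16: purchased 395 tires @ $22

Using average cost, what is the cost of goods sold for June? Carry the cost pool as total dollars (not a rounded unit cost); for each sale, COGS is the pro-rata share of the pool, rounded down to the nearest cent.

COGS = $17,281.96

After Jun 1: 30 on hand, pool $720.00 (≈ $24.0000 each)
After Jun 3: 141 on hand, pool $3,162.00 (≈ $22.4255 each)
Jun 4, sell 82: 82/141 × $3,162.00 → $1,838.89
After Jun 6: 341 on hand, pool $7,809.11 (≈ $22.9006 each)
Jun 8, sell 225: 225/341 × $7,809.11 → $5,152.63
After Jun 9: 181 on hand, pool $3,891.48 (≈ $21.4999 each)
After Jun 10: 440 on hand, pool $9,330.48 (≈ $21.2056 each)
Jun 11, sell 366: 366/440 × $9,330.48 → $7,761.26
After Jun 12: 188 on hand, pool $3,279.22 (≈ $17.4427 each)
Jun 14, sell 145: 145/188 × $3,279.22 → $2,529.18
After Jun 15: 270 on hand, pool $5,290.04 (≈ $19.5927 each)
After Jun 16: 665 on hand, pool $13,980.04 (≈ $21.0226 each)
Total COGS = $1,838.89 + $5,152.63 + $7,761.26 + $2,529.18 = $17,281.96
Ending inventory (cost pool remaining) = $13,980.04
Check: goods available $31,262.00 = COGS $17,281.96 + ending $13,980.04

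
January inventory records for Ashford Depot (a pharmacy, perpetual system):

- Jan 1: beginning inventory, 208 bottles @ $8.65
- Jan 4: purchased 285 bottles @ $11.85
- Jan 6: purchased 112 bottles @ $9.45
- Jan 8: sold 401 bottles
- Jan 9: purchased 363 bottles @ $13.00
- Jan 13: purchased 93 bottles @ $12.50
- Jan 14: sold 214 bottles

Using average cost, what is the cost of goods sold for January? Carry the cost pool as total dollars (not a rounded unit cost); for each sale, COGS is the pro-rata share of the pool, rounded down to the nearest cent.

After Jan 1: 208 on hand, pool $1,799.20 (≈ $8.6500 each)
After Jan 4: 493 on hand, pool $5,176.45 (≈ $10.4999 each)
After Jan 6: 605 on hand, pool $6,234.85 (≈ $10.3055 each)
Jan 8, sell 401: 401/605 × $6,234.85 → $4,132.52
After Jan 9: 567 on hand, pool $6,821.33 (≈ $12.0306 each)
After Jan 13: 660 on hand, pool $7,983.83 (≈ $12.0967 each)
Jan 14, sell 214: 214/660 × $7,983.83 → $2,588.69
Total COGS = $4,132.52 + $2,588.69 = $6,721.21
Ending inventory (cost pool remaining) = $5,395.14
Check: goods available $12,116.35 = COGS $6,721.21 + ending $5,395.14

COGS = $6,721.21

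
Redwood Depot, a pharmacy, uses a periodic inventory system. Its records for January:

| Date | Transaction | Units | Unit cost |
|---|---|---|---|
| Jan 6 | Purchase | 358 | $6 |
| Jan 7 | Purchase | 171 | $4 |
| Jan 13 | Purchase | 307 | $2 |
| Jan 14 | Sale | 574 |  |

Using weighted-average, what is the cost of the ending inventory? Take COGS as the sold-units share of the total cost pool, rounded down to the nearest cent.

Ending inventory = $1,079.97

Jan 14, sell 574: 574/836 × $3,446.00 → $2,366.03
Ending inventory (cost pool remaining) = $1,079.97
Check: goods available $3,446.00 = COGS $2,366.03 + ending $1,079.97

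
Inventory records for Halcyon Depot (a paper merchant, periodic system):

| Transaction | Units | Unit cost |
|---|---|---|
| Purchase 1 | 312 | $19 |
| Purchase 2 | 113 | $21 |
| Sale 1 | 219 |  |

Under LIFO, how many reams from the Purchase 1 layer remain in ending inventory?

206

Sale 1 (219) [LIFO — newest first]: 113 @ $21 + 106 @ $19 = $4,387
Ending inventory: 206 @ $19 = $3,914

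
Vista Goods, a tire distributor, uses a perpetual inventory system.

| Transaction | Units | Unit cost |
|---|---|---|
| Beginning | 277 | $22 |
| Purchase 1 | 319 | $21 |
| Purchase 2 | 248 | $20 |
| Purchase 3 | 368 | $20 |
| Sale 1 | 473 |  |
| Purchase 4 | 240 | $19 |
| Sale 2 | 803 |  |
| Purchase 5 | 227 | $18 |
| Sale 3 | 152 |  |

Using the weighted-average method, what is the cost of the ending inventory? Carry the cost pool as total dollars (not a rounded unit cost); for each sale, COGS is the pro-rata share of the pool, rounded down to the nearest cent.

After Beginning: 277 on hand, pool $6,094.00 (≈ $22.0000 each)
After Purchase 1: 596 on hand, pool $12,793.00 (≈ $21.4648 each)
After Purchase 2: 844 on hand, pool $17,753.00 (≈ $21.0344 each)
After Purchase 3: 1212 on hand, pool $25,113.00 (≈ $20.7203 each)
Sale 1, sell 473: 473/1212 × $25,113.00 → $9,800.70
After Purchase 4: 979 on hand, pool $19,872.30 (≈ $20.2986 each)
Sale 2, sell 803: 803/979 × $19,872.30 → $16,299.75
After Purchase 5: 403 on hand, pool $7,658.55 (≈ $19.0038 each)
Sale 3, sell 152: 152/403 × $7,658.55 → $2,888.58
Total COGS = $9,800.70 + $16,299.75 + $2,888.58 = $28,989.03
Ending inventory (cost pool remaining) = $4,769.97

Ending inventory = $4,769.97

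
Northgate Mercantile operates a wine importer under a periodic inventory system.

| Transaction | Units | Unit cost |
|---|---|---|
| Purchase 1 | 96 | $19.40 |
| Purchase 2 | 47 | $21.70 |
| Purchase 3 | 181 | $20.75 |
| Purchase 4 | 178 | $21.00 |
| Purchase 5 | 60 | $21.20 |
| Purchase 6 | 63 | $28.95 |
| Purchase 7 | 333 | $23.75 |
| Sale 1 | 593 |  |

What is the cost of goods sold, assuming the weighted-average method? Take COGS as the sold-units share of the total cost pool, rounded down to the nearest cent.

Sale 1, sell 593: 593/958 × $21,380.65 → $13,234.57
Ending inventory (cost pool remaining) = $8,146.08
Check: goods available $21,380.65 = COGS $13,234.57 + ending $8,146.08

COGS = $13,234.57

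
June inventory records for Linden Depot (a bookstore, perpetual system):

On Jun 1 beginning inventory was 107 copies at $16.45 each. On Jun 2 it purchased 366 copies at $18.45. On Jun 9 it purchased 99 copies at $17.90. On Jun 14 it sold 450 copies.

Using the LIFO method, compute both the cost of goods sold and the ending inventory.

Jun 14, 450 sold [LIFO — newest first]: 99 @ $17.90 + 351 @ $18.45 = $8,248.05
Ending inventory: 107 @ $16.45 + 15 @ $18.45 = $2,036.90
Check: goods available $10,284.95 = COGS $8,248.05 + ending $2,036.90

COGS = $8,248.05; ending inventory = $2,036.90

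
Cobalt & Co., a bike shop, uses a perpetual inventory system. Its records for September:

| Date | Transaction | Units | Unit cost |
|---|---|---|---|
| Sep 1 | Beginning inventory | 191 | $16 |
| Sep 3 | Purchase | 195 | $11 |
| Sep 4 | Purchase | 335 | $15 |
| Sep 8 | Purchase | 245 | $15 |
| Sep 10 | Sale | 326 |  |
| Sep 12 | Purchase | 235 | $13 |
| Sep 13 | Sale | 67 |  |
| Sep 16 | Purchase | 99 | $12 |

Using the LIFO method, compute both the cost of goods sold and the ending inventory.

COGS = $5,761; ending inventory = $12,383

Sep 10, 326 sold [LIFO — newest first]: 245 @ $15 + 81 @ $15 = $4,890
Sep 13, 67 sold [LIFO — newest first]: 67 @ $13 = $871
Total COGS = $4,890 + $871 = $5,761
Ending inventory: 191 @ $16 + 195 @ $11 + 254 @ $15 + 168 @ $13 + 99 @ $12 = $12,383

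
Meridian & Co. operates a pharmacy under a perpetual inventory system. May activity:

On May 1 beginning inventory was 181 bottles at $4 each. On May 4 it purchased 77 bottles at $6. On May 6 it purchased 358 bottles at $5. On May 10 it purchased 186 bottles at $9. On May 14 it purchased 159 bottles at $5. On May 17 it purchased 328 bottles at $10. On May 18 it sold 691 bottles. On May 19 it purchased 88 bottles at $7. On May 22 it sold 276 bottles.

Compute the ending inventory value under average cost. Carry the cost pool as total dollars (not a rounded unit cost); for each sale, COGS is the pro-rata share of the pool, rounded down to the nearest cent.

Ending inventory = $2,787.38

After May 1: 181 on hand, pool $724.00 (≈ $4.0000 each)
After May 4: 258 on hand, pool $1,186.00 (≈ $4.5969 each)
After May 6: 616 on hand, pool $2,976.00 (≈ $4.8312 each)
After May 10: 802 on hand, pool $4,650.00 (≈ $5.7980 each)
After May 14: 961 on hand, pool $5,445.00 (≈ $5.6660 each)
After May 17: 1289 on hand, pool $8,725.00 (≈ $6.7688 each)
May 18, sell 691: 691/1289 × $8,725.00 → $4,677.24
After May 19: 686 on hand, pool $4,663.76 (≈ $6.7985 each)
May 22, sell 276: 276/686 × $4,663.76 → $1,876.38
Total COGS = $4,677.24 + $1,876.38 = $6,553.62
Ending inventory (cost pool remaining) = $2,787.38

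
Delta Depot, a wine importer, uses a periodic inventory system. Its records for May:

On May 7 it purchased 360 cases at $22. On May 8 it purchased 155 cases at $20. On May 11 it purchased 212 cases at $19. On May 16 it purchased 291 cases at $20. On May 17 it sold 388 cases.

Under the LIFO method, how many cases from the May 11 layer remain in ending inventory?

115

May 17, 388 sold [LIFO — newest first]: 291 @ $20 + 97 @ $19 = $7,663
Ending inventory: 360 @ $22 + 155 @ $20 + 115 @ $19 = $13,205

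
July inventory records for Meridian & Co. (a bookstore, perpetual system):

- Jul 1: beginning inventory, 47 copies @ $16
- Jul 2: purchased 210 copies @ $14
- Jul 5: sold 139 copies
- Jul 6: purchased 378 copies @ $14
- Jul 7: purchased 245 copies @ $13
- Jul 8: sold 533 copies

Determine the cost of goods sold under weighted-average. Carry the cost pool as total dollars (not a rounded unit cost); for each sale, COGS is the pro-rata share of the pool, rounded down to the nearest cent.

COGS = $9,313.65

After Jul 1: 47 on hand, pool $752.00 (≈ $16.0000 each)
After Jul 2: 257 on hand, pool $3,692.00 (≈ $14.3658 each)
Jul 5, sell 139: 139/257 × $3,692.00 → $1,996.84
After Jul 6: 496 on hand, pool $6,987.16 (≈ $14.0870 each)
After Jul 7: 741 on hand, pool $10,172.16 (≈ $13.7276 each)
Jul 8, sell 533: 533/741 × $10,172.16 → $7,316.81
Total COGS = $1,996.84 + $7,316.81 = $9,313.65
Ending inventory (cost pool remaining) = $2,855.35
Check: goods available $12,169.00 = COGS $9,313.65 + ending $2,855.35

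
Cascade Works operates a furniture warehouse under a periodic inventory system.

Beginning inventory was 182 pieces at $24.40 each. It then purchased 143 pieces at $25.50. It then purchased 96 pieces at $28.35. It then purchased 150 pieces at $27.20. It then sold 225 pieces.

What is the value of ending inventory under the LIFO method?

Sale 1 (225) [LIFO — newest first]: 150 @ $27.20 + 75 @ $28.35 = $6,206.25
Ending inventory: 182 @ $24.40 + 143 @ $25.50 + 21 @ $28.35 = $8,682.65

Ending inventory = $8,682.65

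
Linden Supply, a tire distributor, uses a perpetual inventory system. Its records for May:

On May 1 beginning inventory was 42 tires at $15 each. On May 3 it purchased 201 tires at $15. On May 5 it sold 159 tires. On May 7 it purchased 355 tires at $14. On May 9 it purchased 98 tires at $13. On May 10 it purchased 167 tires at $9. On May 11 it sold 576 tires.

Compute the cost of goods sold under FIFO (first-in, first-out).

May 5, 159 sold [FIFO — oldest first]: 42 @ $15 + 117 @ $15 = $2,385
May 11, 576 sold [FIFO — oldest first]: 84 @ $15 + 355 @ $14 + 98 @ $13 + 39 @ $9 = $7,855
Total COGS = $2,385 + $7,855 = $10,240
Ending inventory: 128 @ $9 = $1,152

COGS = $10,240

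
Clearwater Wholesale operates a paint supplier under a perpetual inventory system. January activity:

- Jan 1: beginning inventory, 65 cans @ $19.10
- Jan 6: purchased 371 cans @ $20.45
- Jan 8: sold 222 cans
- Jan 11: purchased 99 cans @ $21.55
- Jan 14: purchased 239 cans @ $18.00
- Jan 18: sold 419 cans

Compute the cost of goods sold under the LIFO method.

COGS = $12,631.80

Jan 8, 222 sold [LIFO — newest first]: 222 @ $20.45 = $4,539.90
Jan 18, 419 sold [LIFO — newest first]: 239 @ $18.00 + 99 @ $21.55 + 81 @ $20.45 = $8,091.90
Total COGS = $4,539.90 + $8,091.90 = $12,631.80
Ending inventory: 65 @ $19.10 + 68 @ $20.45 = $2,632.10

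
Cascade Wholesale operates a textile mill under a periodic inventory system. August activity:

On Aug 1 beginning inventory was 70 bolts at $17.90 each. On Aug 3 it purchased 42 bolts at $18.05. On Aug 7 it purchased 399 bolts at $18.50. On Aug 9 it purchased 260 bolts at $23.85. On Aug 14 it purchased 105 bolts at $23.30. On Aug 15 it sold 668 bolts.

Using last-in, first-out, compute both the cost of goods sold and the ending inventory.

COGS = $14,253.00; ending inventory = $3,787.10

Aug 15, 668 sold [LIFO — newest first]: 105 @ $23.30 + 260 @ $23.85 + 303 @ $18.50 = $14,253.00
Ending inventory: 70 @ $17.90 + 42 @ $18.05 + 96 @ $18.50 = $3,787.10
Check: goods available $18,040.10 = COGS $14,253.00 + ending $3,787.10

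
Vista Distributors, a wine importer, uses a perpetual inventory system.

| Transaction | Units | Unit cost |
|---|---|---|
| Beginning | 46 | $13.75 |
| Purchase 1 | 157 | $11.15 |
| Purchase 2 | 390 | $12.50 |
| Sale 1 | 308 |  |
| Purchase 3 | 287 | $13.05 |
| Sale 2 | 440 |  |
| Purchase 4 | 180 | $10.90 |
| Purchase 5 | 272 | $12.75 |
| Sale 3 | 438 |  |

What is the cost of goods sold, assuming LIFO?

Sale 1 (308) [LIFO — newest first]: 308 @ $12.50 = $3,850.00
Sale 2 (440) [LIFO — newest first]: 287 @ $13.05 + 82 @ $12.50 + 71 @ $11.15 = $5,562.00
Sale 3 (438) [LIFO — newest first]: 272 @ $12.75 + 166 @ $10.90 = $5,277.40
Total COGS = $3,850.00 + $5,562.00 + $5,277.40 = $14,689.40
Ending inventory: 46 @ $13.75 + 86 @ $11.15 + 14 @ $10.90 = $1,744.00
Check: goods available $16,433.40 = COGS $14,689.40 + ending $1,744.00

COGS = $14,689.40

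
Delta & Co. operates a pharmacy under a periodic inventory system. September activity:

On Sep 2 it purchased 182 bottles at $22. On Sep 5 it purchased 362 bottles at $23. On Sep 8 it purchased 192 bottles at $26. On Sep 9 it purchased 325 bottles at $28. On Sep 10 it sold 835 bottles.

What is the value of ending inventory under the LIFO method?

Ending inventory = $5,016

Sep 10, 835 sold [LIFO — newest first]: 325 @ $28 + 192 @ $26 + 318 @ $23 = $21,406
Ending inventory: 182 @ $22 + 44 @ $23 = $5,016
Check: goods available $26,422 = COGS $21,406 + ending $5,016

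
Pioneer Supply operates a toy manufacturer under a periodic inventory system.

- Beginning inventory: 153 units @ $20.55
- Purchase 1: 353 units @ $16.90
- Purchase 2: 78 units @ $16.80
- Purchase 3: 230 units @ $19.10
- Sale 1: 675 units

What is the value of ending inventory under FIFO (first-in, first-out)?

Sale 1 (675) [FIFO — oldest first]: 153 @ $20.55 + 353 @ $16.90 + 78 @ $16.80 + 91 @ $19.10 = $12,158.35
Ending inventory: 139 @ $19.10 = $2,654.90
Check: goods available $14,813.25 = COGS $12,158.35 + ending $2,654.90

Ending inventory = $2,654.90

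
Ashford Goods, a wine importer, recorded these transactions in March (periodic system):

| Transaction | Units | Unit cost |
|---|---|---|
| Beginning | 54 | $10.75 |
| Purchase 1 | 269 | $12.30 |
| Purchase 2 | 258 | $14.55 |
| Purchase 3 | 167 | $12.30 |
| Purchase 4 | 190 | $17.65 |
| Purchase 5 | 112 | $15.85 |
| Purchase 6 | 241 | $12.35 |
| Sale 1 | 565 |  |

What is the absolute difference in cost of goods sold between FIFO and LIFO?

FIFO COGS: 54 @ $10.75 + 269 @ $12.30 + 242 @ $14.55 = $7,410.30
LIFO COGS: 241 @ $12.35 + 112 @ $15.85 + 190 @ $17.65 + 22 @ $12.30 = $8,375.65
Difference = |$7,410.30 − $8,375.65| = $965.35

$965.35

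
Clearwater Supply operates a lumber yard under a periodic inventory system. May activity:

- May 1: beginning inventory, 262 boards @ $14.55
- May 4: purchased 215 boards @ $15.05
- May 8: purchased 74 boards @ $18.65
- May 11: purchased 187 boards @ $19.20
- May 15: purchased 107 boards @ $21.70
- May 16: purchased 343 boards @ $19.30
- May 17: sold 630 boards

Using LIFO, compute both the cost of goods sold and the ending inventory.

COGS = $12,397.80; ending inventory = $8,562.35

May 17, 630 sold [LIFO — newest first]: 343 @ $19.30 + 107 @ $21.70 + 180 @ $19.20 = $12,397.80
Ending inventory: 262 @ $14.55 + 215 @ $15.05 + 74 @ $18.65 + 7 @ $19.20 = $8,562.35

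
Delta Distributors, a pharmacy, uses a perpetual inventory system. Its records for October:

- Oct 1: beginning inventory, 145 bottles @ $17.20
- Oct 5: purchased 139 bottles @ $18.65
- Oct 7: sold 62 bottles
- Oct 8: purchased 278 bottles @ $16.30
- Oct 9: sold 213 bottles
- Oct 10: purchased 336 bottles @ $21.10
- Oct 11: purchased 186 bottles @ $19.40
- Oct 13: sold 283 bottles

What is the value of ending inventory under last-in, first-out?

Oct 7, 62 sold [LIFO — newest first]: 62 @ $18.65 = $1,156.30
Oct 9, 213 sold [LIFO — newest first]: 213 @ $16.30 = $3,471.90
Oct 13, 283 sold [LIFO — newest first]: 186 @ $19.40 + 97 @ $21.10 = $5,655.10
Total COGS = $1,156.30 + $3,471.90 + $5,655.10 = $10,283.30
Ending inventory: 145 @ $17.20 + 77 @ $18.65 + 65 @ $16.30 + 239 @ $21.10 = $10,032.45
Check: goods available $20,315.75 = COGS $10,283.30 + ending $10,032.45

Ending inventory = $10,032.45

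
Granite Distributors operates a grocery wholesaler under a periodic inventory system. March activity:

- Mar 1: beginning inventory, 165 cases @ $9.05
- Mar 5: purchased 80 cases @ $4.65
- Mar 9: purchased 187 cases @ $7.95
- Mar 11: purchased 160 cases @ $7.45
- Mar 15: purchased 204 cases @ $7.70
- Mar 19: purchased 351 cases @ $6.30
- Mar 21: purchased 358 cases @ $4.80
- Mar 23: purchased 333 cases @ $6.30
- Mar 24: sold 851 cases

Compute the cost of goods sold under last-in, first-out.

Mar 24, 851 sold [LIFO — newest first]: 333 @ $6.30 + 358 @ $4.80 + 160 @ $6.30 = $4,824.30
Ending inventory: 165 @ $9.05 + 80 @ $4.65 + 187 @ $7.95 + 160 @ $7.45 + 204 @ $7.70 + 191 @ $6.30 = $7,318.00

COGS = $4,824.30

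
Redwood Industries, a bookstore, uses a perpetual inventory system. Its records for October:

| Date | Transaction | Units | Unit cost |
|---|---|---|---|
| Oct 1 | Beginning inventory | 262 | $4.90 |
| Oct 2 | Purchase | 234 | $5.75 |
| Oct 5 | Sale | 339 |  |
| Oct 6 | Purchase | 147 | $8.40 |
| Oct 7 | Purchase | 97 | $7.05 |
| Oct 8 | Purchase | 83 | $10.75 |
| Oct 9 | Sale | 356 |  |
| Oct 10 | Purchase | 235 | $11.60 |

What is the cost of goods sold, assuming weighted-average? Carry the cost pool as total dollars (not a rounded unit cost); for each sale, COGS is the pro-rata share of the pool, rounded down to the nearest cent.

After Oct 1: 262 on hand, pool $1,283.80 (≈ $4.9000 each)
After Oct 2: 496 on hand, pool $2,629.30 (≈ $5.3010 each)
Oct 5, sell 339: 339/496 × $2,629.30 → $1,797.04
After Oct 6: 304 on hand, pool $2,067.06 (≈ $6.7995 each)
After Oct 7: 401 on hand, pool $2,750.91 (≈ $6.8601 each)
After Oct 8: 484 on hand, pool $3,643.16 (≈ $7.5272 each)
Oct 9, sell 356: 356/484 × $3,643.16 → $2,679.67
After Oct 10: 363 on hand, pool $3,689.49 (≈ $10.1639 each)
Total COGS = $1,797.04 + $2,679.67 = $4,476.71
Ending inventory (cost pool remaining) = $3,689.49

COGS = $4,476.71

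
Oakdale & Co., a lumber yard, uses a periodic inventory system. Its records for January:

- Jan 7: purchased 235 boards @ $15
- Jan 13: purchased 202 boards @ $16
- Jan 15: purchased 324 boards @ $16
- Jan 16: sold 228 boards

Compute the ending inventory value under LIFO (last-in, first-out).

Jan 16, 228 sold [LIFO — newest first]: 228 @ $16 = $3,648
Ending inventory: 235 @ $15 + 202 @ $16 + 96 @ $16 = $8,293

Ending inventory = $8,293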